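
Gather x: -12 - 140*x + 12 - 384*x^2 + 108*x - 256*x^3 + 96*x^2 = -256*x^3 - 288*x^2 - 32*x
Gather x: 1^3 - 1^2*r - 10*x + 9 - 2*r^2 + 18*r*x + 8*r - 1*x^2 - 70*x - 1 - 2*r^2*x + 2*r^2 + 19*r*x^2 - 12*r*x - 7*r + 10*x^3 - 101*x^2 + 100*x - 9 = 10*x^3 + x^2*(19*r - 102) + x*(-2*r^2 + 6*r + 20)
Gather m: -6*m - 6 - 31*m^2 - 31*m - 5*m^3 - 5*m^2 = -5*m^3 - 36*m^2 - 37*m - 6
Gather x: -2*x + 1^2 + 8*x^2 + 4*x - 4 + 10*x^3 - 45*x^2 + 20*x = 10*x^3 - 37*x^2 + 22*x - 3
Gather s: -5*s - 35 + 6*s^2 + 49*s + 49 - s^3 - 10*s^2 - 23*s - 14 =-s^3 - 4*s^2 + 21*s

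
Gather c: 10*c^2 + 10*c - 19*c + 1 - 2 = 10*c^2 - 9*c - 1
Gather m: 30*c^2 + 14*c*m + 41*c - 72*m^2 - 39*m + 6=30*c^2 + 41*c - 72*m^2 + m*(14*c - 39) + 6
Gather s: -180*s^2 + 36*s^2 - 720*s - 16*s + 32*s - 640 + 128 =-144*s^2 - 704*s - 512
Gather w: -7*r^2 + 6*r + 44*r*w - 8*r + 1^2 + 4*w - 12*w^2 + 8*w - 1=-7*r^2 - 2*r - 12*w^2 + w*(44*r + 12)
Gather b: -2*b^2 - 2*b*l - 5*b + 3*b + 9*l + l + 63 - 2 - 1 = -2*b^2 + b*(-2*l - 2) + 10*l + 60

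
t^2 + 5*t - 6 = (t - 1)*(t + 6)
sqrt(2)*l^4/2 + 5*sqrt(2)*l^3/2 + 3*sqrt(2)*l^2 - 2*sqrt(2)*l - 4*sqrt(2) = (l - 1)*(l + 2)^2*(sqrt(2)*l/2 + sqrt(2))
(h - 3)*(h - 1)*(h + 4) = h^3 - 13*h + 12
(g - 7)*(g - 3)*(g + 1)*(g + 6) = g^4 - 3*g^3 - 43*g^2 + 87*g + 126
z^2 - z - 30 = (z - 6)*(z + 5)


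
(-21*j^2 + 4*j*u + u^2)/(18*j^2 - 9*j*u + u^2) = (7*j + u)/(-6*j + u)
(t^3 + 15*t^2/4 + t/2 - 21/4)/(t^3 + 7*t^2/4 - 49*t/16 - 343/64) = 16*(t^2 + 2*t - 3)/(16*t^2 - 49)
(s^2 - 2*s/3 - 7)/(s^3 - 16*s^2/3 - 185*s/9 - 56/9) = 3*(s - 3)/(3*s^2 - 23*s - 8)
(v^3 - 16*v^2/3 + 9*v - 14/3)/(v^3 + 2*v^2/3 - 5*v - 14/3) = (v^2 - 3*v + 2)/(v^2 + 3*v + 2)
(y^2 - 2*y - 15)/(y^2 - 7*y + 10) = (y + 3)/(y - 2)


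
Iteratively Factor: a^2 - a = (a)*(a - 1)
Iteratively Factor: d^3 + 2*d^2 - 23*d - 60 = (d - 5)*(d^2 + 7*d + 12) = (d - 5)*(d + 3)*(d + 4)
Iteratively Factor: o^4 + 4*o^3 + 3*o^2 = (o + 3)*(o^3 + o^2) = (o + 1)*(o + 3)*(o^2) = o*(o + 1)*(o + 3)*(o)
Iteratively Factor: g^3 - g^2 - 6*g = (g)*(g^2 - g - 6) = g*(g - 3)*(g + 2)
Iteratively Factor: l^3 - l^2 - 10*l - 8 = (l - 4)*(l^2 + 3*l + 2) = (l - 4)*(l + 1)*(l + 2)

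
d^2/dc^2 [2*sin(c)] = -2*sin(c)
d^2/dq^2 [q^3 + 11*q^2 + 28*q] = 6*q + 22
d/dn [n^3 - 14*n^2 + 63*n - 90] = 3*n^2 - 28*n + 63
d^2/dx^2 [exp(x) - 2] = exp(x)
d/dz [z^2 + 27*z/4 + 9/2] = 2*z + 27/4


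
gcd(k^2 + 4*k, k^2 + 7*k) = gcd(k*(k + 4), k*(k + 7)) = k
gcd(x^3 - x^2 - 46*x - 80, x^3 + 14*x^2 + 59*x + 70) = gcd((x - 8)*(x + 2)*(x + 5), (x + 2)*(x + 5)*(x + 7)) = x^2 + 7*x + 10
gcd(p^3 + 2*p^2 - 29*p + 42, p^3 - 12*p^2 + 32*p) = 1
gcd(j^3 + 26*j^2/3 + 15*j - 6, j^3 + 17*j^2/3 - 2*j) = j^2 + 17*j/3 - 2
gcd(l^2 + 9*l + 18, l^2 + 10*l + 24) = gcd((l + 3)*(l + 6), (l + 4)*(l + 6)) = l + 6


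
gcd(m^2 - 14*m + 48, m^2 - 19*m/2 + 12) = m - 8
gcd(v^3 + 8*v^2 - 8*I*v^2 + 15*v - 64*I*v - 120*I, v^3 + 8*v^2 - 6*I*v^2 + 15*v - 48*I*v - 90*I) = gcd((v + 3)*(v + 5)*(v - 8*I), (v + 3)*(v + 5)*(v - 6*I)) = v^2 + 8*v + 15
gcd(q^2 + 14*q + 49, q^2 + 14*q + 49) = q^2 + 14*q + 49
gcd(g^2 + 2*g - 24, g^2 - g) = 1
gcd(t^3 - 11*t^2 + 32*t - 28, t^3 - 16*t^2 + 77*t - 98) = t^2 - 9*t + 14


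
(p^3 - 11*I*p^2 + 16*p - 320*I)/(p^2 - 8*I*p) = p - 3*I + 40/p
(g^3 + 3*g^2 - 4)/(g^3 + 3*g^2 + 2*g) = (g^2 + g - 2)/(g*(g + 1))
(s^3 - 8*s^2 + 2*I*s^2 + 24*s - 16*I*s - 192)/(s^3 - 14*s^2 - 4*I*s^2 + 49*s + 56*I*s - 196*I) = (s^2 + s*(-8 + 6*I) - 48*I)/(s^2 - 14*s + 49)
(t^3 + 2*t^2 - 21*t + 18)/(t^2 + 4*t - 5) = (t^2 + 3*t - 18)/(t + 5)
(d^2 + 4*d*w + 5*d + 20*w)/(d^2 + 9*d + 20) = (d + 4*w)/(d + 4)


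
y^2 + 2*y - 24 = (y - 4)*(y + 6)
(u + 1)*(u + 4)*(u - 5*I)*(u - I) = u^4 + 5*u^3 - 6*I*u^3 - u^2 - 30*I*u^2 - 25*u - 24*I*u - 20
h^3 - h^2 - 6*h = h*(h - 3)*(h + 2)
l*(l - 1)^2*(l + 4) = l^4 + 2*l^3 - 7*l^2 + 4*l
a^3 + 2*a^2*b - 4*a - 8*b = (a - 2)*(a + 2)*(a + 2*b)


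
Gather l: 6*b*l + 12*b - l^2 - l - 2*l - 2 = 12*b - l^2 + l*(6*b - 3) - 2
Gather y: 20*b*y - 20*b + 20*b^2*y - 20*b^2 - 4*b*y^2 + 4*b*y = -20*b^2 - 4*b*y^2 - 20*b + y*(20*b^2 + 24*b)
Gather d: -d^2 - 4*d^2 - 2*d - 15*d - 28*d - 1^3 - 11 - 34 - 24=-5*d^2 - 45*d - 70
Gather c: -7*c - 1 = -7*c - 1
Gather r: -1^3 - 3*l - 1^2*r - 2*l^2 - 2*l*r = -2*l^2 - 3*l + r*(-2*l - 1) - 1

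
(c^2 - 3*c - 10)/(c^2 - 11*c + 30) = (c + 2)/(c - 6)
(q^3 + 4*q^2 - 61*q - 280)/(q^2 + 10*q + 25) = (q^2 - q - 56)/(q + 5)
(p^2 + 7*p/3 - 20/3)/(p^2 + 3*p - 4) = (p - 5/3)/(p - 1)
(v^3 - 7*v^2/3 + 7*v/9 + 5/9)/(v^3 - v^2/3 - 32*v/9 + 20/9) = (3*v^2 - 2*v - 1)/(3*v^2 + 4*v - 4)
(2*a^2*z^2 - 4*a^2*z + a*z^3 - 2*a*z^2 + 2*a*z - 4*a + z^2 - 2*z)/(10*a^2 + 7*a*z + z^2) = (a*z^2 - 2*a*z + z - 2)/(5*a + z)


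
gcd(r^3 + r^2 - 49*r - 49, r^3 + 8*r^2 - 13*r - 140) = r + 7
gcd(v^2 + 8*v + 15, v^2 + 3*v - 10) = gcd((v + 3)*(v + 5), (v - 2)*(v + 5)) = v + 5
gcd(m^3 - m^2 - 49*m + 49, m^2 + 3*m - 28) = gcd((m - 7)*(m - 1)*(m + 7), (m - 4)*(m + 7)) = m + 7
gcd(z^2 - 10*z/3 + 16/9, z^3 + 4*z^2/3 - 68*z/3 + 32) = z - 8/3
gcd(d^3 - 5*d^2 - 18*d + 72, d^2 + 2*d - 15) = d - 3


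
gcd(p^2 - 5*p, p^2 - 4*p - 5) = p - 5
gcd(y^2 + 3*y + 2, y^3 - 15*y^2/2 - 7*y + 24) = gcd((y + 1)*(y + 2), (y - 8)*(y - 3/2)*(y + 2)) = y + 2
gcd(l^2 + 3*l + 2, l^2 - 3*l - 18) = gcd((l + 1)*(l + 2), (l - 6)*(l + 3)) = 1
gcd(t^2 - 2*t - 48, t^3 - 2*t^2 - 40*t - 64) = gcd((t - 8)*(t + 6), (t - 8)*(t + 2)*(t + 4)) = t - 8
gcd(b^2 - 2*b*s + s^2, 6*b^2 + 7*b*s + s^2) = 1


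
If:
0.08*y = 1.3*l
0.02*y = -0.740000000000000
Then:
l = -2.28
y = -37.00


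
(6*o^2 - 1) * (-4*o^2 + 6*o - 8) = -24*o^4 + 36*o^3 - 44*o^2 - 6*o + 8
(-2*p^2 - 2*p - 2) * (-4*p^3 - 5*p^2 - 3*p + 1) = 8*p^5 + 18*p^4 + 24*p^3 + 14*p^2 + 4*p - 2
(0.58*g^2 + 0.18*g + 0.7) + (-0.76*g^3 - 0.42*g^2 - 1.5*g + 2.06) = -0.76*g^3 + 0.16*g^2 - 1.32*g + 2.76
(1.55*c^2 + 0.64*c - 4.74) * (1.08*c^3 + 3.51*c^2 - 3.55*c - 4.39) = 1.674*c^5 + 6.1317*c^4 - 8.3753*c^3 - 25.7139*c^2 + 14.0174*c + 20.8086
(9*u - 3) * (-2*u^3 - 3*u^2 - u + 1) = -18*u^4 - 21*u^3 + 12*u - 3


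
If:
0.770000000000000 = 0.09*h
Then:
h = 8.56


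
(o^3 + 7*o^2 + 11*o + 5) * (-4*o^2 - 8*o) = -4*o^5 - 36*o^4 - 100*o^3 - 108*o^2 - 40*o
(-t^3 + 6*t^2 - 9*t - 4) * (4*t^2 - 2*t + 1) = -4*t^5 + 26*t^4 - 49*t^3 + 8*t^2 - t - 4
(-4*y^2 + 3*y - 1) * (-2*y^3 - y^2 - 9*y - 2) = 8*y^5 - 2*y^4 + 35*y^3 - 18*y^2 + 3*y + 2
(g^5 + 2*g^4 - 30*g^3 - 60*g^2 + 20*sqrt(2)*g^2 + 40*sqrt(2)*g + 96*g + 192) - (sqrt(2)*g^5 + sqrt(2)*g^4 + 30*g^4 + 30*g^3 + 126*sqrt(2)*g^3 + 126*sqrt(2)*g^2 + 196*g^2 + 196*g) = -sqrt(2)*g^5 + g^5 - 28*g^4 - sqrt(2)*g^4 - 126*sqrt(2)*g^3 - 60*g^3 - 256*g^2 - 106*sqrt(2)*g^2 - 100*g + 40*sqrt(2)*g + 192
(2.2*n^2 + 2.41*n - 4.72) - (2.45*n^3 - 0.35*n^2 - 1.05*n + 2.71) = -2.45*n^3 + 2.55*n^2 + 3.46*n - 7.43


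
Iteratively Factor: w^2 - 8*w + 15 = (w - 5)*(w - 3)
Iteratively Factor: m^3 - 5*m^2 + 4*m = (m - 4)*(m^2 - m) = m*(m - 4)*(m - 1)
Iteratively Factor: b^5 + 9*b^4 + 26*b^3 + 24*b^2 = (b)*(b^4 + 9*b^3 + 26*b^2 + 24*b) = b*(b + 2)*(b^3 + 7*b^2 + 12*b) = b^2*(b + 2)*(b^2 + 7*b + 12) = b^2*(b + 2)*(b + 3)*(b + 4)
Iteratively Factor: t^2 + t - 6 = (t + 3)*(t - 2)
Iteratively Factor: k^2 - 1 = (k - 1)*(k + 1)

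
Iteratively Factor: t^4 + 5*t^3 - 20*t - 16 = (t + 4)*(t^3 + t^2 - 4*t - 4) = (t + 2)*(t + 4)*(t^2 - t - 2) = (t - 2)*(t + 2)*(t + 4)*(t + 1)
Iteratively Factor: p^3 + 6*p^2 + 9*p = (p + 3)*(p^2 + 3*p) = (p + 3)^2*(p)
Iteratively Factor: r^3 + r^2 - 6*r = (r)*(r^2 + r - 6) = r*(r - 2)*(r + 3)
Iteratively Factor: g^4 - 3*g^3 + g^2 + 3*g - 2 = (g - 1)*(g^3 - 2*g^2 - g + 2) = (g - 2)*(g - 1)*(g^2 - 1) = (g - 2)*(g - 1)*(g + 1)*(g - 1)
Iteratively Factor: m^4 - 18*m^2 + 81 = (m + 3)*(m^3 - 3*m^2 - 9*m + 27) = (m + 3)^2*(m^2 - 6*m + 9) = (m - 3)*(m + 3)^2*(m - 3)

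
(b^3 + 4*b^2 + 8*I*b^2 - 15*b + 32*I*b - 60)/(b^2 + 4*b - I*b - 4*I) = (b^2 + 8*I*b - 15)/(b - I)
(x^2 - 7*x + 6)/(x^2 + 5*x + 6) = (x^2 - 7*x + 6)/(x^2 + 5*x + 6)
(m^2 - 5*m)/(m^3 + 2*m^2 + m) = (m - 5)/(m^2 + 2*m + 1)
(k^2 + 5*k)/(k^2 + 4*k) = (k + 5)/(k + 4)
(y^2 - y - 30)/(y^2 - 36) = (y + 5)/(y + 6)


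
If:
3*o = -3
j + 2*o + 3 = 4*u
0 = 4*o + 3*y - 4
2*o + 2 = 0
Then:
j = 4*u - 1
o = -1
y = 8/3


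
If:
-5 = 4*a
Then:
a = -5/4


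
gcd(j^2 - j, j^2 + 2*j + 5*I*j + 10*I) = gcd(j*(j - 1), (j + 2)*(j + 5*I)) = 1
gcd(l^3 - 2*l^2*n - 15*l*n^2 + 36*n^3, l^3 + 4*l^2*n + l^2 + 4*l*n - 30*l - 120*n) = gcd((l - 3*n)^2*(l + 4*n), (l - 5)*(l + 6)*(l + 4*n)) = l + 4*n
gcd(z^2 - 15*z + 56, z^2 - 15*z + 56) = z^2 - 15*z + 56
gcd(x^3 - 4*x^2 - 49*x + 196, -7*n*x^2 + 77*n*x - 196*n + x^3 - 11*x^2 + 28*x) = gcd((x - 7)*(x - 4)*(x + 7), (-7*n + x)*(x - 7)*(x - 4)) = x^2 - 11*x + 28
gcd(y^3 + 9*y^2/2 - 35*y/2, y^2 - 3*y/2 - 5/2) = y - 5/2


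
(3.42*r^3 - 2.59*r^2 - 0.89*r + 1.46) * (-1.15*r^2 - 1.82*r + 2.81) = -3.933*r^5 - 3.2459*r^4 + 15.3475*r^3 - 7.3371*r^2 - 5.1581*r + 4.1026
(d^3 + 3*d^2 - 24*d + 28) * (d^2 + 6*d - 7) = d^5 + 9*d^4 - 13*d^3 - 137*d^2 + 336*d - 196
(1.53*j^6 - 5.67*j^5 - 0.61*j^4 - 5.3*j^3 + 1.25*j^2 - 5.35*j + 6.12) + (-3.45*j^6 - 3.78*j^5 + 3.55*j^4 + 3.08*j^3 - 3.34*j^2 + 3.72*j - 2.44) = -1.92*j^6 - 9.45*j^5 + 2.94*j^4 - 2.22*j^3 - 2.09*j^2 - 1.63*j + 3.68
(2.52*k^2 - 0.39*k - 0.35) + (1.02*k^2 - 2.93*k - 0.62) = 3.54*k^2 - 3.32*k - 0.97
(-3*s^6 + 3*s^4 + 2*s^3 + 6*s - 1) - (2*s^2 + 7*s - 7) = -3*s^6 + 3*s^4 + 2*s^3 - 2*s^2 - s + 6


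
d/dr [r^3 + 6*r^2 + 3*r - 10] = 3*r^2 + 12*r + 3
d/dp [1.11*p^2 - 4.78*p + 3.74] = 2.22*p - 4.78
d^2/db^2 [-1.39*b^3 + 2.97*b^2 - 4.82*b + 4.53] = 5.94 - 8.34*b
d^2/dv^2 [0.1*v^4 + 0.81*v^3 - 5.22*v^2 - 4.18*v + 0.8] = 1.2*v^2 + 4.86*v - 10.44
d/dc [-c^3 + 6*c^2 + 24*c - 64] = -3*c^2 + 12*c + 24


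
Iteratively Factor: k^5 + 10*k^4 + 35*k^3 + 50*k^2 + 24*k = (k + 3)*(k^4 + 7*k^3 + 14*k^2 + 8*k) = k*(k + 3)*(k^3 + 7*k^2 + 14*k + 8) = k*(k + 2)*(k + 3)*(k^2 + 5*k + 4) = k*(k + 2)*(k + 3)*(k + 4)*(k + 1)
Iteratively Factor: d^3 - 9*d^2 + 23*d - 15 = (d - 5)*(d^2 - 4*d + 3) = (d - 5)*(d - 1)*(d - 3)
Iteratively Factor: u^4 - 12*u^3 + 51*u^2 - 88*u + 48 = (u - 4)*(u^3 - 8*u^2 + 19*u - 12) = (u - 4)*(u - 1)*(u^2 - 7*u + 12) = (u - 4)^2*(u - 1)*(u - 3)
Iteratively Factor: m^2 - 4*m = (m - 4)*(m)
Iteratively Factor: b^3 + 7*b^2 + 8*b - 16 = (b + 4)*(b^2 + 3*b - 4) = (b + 4)^2*(b - 1)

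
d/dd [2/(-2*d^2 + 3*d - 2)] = 2*(4*d - 3)/(2*d^2 - 3*d + 2)^2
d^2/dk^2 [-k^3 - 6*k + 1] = -6*k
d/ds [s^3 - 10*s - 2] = 3*s^2 - 10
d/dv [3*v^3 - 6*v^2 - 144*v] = 9*v^2 - 12*v - 144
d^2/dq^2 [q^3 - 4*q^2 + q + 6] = 6*q - 8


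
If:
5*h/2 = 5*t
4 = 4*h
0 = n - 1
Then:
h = 1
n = 1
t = 1/2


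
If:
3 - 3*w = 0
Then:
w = 1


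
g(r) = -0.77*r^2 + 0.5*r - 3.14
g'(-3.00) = 5.12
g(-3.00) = -11.57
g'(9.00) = -13.36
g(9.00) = -61.01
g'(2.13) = -2.78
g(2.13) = -5.57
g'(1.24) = -1.41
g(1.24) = -3.70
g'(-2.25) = 3.96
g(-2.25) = -8.16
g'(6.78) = -9.94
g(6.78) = -35.15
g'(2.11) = -2.75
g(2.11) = -5.51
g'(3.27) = -4.54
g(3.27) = -9.74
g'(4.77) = -6.85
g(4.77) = -18.27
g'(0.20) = 0.19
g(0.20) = -3.07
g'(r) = 0.5 - 1.54*r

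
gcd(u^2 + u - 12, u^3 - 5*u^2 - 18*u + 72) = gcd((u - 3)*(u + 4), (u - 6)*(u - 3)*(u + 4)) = u^2 + u - 12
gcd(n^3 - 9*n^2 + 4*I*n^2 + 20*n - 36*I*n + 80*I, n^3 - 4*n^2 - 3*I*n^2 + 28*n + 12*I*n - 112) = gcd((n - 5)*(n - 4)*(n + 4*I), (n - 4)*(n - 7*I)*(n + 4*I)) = n^2 + n*(-4 + 4*I) - 16*I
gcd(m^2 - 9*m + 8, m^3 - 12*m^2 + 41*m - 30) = m - 1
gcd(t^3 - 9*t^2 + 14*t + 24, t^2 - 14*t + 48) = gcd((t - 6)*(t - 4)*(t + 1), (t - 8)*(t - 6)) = t - 6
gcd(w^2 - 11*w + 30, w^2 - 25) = w - 5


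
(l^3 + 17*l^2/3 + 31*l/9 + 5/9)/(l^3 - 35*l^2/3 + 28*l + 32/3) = (3*l^2 + 16*l + 5)/(3*(l^2 - 12*l + 32))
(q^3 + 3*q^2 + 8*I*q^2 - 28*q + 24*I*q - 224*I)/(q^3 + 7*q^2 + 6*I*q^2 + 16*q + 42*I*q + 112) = (q - 4)/(q - 2*I)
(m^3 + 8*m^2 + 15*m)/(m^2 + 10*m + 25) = m*(m + 3)/(m + 5)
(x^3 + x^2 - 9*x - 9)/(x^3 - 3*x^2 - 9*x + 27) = (x + 1)/(x - 3)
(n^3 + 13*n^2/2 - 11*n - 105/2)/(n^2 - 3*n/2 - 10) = (n^2 + 4*n - 21)/(n - 4)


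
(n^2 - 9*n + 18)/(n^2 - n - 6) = (n - 6)/(n + 2)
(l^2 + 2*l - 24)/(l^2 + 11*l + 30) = (l - 4)/(l + 5)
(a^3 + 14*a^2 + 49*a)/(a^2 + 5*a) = (a^2 + 14*a + 49)/(a + 5)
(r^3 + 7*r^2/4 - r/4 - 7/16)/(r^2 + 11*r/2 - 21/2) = (16*r^3 + 28*r^2 - 4*r - 7)/(8*(2*r^2 + 11*r - 21))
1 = 1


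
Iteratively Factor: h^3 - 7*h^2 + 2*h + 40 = (h - 4)*(h^2 - 3*h - 10) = (h - 4)*(h + 2)*(h - 5)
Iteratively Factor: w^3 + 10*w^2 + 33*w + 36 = (w + 3)*(w^2 + 7*w + 12) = (w + 3)*(w + 4)*(w + 3)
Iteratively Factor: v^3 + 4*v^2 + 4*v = (v + 2)*(v^2 + 2*v) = (v + 2)^2*(v)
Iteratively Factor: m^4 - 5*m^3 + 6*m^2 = (m)*(m^3 - 5*m^2 + 6*m) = m^2*(m^2 - 5*m + 6) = m^2*(m - 3)*(m - 2)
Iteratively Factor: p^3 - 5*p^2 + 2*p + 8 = (p + 1)*(p^2 - 6*p + 8) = (p - 4)*(p + 1)*(p - 2)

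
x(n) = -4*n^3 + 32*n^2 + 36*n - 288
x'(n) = -12*n^2 + 64*n + 36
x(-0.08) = -290.67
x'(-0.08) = 30.80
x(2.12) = -105.97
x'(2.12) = 117.75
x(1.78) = -145.09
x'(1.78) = 111.90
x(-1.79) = -226.97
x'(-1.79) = -117.01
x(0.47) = -264.43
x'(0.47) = 63.43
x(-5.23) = 971.24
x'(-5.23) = -626.95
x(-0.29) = -295.65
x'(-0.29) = 16.43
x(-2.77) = -57.17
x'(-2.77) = -233.35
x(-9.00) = 4896.00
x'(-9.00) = -1512.00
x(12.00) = -2160.00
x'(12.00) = -924.00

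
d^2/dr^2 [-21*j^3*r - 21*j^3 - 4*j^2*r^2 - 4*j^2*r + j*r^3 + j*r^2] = 2*j*(-4*j + 3*r + 1)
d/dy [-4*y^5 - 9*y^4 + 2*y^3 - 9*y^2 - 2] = 2*y*(-10*y^3 - 18*y^2 + 3*y - 9)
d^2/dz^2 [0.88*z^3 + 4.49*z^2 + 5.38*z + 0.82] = 5.28*z + 8.98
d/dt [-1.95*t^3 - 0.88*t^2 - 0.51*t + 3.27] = -5.85*t^2 - 1.76*t - 0.51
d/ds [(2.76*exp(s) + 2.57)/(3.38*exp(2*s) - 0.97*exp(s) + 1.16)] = (-9.3288*exp(2*s) - 17.3732*exp(s) + 5.6945)*exp(s)/(11.4244*exp(4*s) - 6.5572*exp(3*s) + 8.7825*exp(2*s) - 2.2504*exp(s) + 1.3456)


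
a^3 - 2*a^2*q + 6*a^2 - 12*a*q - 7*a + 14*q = (a - 1)*(a + 7)*(a - 2*q)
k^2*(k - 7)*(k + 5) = k^4 - 2*k^3 - 35*k^2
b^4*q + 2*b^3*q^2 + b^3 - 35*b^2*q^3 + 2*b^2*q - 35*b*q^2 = b*(b - 5*q)*(b + 7*q)*(b*q + 1)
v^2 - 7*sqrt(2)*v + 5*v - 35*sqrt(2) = (v + 5)*(v - 7*sqrt(2))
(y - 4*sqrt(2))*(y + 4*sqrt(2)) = y^2 - 32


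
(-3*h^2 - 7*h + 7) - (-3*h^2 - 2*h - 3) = 10 - 5*h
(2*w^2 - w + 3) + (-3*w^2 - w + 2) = -w^2 - 2*w + 5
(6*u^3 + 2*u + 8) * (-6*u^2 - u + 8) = -36*u^5 - 6*u^4 + 36*u^3 - 50*u^2 + 8*u + 64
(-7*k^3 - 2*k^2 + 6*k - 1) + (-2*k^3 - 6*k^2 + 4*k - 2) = -9*k^3 - 8*k^2 + 10*k - 3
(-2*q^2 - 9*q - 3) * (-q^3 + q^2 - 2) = 2*q^5 + 7*q^4 - 6*q^3 + q^2 + 18*q + 6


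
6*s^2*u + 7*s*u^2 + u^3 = u*(s + u)*(6*s + u)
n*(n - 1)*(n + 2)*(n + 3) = n^4 + 4*n^3 + n^2 - 6*n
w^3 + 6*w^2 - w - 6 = (w - 1)*(w + 1)*(w + 6)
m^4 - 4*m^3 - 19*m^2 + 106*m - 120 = (m - 4)*(m - 3)*(m - 2)*(m + 5)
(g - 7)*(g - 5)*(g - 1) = g^3 - 13*g^2 + 47*g - 35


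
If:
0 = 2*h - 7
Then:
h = 7/2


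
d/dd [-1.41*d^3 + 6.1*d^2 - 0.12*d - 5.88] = -4.23*d^2 + 12.2*d - 0.12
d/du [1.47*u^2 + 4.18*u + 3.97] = 2.94*u + 4.18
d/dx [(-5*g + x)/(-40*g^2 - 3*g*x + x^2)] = (-40*g^2 - 3*g*x + x^2 - (3*g - 2*x)*(5*g - x))/(40*g^2 + 3*g*x - x^2)^2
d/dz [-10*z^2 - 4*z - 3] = -20*z - 4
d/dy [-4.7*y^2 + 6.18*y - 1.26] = 6.18 - 9.4*y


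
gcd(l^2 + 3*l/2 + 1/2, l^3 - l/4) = l + 1/2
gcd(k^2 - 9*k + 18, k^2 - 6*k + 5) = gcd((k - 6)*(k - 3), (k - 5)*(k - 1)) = 1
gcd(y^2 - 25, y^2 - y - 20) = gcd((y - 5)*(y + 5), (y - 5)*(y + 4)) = y - 5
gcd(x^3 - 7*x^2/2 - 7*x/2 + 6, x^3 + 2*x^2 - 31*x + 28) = x^2 - 5*x + 4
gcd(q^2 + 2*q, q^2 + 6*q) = q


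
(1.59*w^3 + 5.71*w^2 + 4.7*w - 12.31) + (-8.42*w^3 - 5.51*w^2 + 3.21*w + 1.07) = -6.83*w^3 + 0.2*w^2 + 7.91*w - 11.24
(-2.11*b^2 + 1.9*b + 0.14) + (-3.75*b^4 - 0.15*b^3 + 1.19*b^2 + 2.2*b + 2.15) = -3.75*b^4 - 0.15*b^3 - 0.92*b^2 + 4.1*b + 2.29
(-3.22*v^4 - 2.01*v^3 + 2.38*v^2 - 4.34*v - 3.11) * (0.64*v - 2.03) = -2.0608*v^5 + 5.2502*v^4 + 5.6035*v^3 - 7.609*v^2 + 6.8198*v + 6.3133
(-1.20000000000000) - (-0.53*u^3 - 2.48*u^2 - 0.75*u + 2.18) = 0.53*u^3 + 2.48*u^2 + 0.75*u - 3.38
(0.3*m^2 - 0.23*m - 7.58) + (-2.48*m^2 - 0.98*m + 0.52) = -2.18*m^2 - 1.21*m - 7.06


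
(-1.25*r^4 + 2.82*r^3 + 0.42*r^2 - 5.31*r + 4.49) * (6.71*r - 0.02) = -8.3875*r^5 + 18.9472*r^4 + 2.7618*r^3 - 35.6385*r^2 + 30.2341*r - 0.0898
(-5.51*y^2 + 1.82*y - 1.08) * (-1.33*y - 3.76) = 7.3283*y^3 + 18.297*y^2 - 5.4068*y + 4.0608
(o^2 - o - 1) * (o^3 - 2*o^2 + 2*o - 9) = o^5 - 3*o^4 + 3*o^3 - 9*o^2 + 7*o + 9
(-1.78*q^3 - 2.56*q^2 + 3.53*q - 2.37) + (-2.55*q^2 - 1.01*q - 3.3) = -1.78*q^3 - 5.11*q^2 + 2.52*q - 5.67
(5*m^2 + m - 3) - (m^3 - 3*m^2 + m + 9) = -m^3 + 8*m^2 - 12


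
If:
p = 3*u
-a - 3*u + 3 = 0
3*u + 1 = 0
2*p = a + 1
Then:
No Solution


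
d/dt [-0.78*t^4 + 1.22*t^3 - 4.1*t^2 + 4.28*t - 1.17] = -3.12*t^3 + 3.66*t^2 - 8.2*t + 4.28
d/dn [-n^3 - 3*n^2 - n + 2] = -3*n^2 - 6*n - 1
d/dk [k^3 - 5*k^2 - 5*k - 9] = 3*k^2 - 10*k - 5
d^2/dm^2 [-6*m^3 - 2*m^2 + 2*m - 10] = -36*m - 4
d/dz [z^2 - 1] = 2*z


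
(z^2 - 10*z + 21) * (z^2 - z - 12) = z^4 - 11*z^3 + 19*z^2 + 99*z - 252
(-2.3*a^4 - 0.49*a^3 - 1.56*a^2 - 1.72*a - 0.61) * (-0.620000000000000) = 1.426*a^4 + 0.3038*a^3 + 0.9672*a^2 + 1.0664*a + 0.3782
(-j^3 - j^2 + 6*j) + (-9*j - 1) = -j^3 - j^2 - 3*j - 1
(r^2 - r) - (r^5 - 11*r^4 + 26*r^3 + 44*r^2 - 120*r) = -r^5 + 11*r^4 - 26*r^3 - 43*r^2 + 119*r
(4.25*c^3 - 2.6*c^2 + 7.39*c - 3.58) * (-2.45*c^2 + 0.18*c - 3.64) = -10.4125*c^5 + 7.135*c^4 - 34.0435*c^3 + 19.5652*c^2 - 27.544*c + 13.0312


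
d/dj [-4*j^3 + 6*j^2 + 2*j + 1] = -12*j^2 + 12*j + 2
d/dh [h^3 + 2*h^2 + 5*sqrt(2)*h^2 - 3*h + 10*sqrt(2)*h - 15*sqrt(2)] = 3*h^2 + 4*h + 10*sqrt(2)*h - 3 + 10*sqrt(2)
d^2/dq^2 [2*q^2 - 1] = 4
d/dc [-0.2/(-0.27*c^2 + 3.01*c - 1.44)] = (0.602 - 0.108*c)/(0.27*c^2 - 3.01*c + 1.44)^2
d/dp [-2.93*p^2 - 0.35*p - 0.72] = -5.86*p - 0.35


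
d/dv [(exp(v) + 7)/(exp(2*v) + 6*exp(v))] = (-exp(2*v) - 14*exp(v) - 42)*exp(-v)/(exp(2*v) + 12*exp(v) + 36)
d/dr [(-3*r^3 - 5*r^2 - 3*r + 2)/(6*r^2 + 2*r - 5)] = (-18*r^4 - 12*r^3 + 53*r^2 + 26*r + 11)/(36*r^4 + 24*r^3 - 56*r^2 - 20*r + 25)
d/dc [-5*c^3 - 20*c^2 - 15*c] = -15*c^2 - 40*c - 15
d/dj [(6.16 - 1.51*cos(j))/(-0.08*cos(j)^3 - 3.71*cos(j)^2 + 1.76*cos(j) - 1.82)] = (0.2416*cos(j)^3 + 4.1237*cos(j)^2 - 45.7072*cos(j) + 8.0934)*sin(j)/(0.0064*cos(j)^6 + 0.5936*cos(j)^5 + 13.4825*cos(j)^4 - 12.768*cos(j)^3 + 16.602*cos(j)^2 - 6.4064*cos(j) + 3.3124)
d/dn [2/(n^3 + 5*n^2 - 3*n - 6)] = 2*(-3*n^2 - 10*n + 3)/(n^3 + 5*n^2 - 3*n - 6)^2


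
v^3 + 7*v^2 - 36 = (v - 2)*(v + 3)*(v + 6)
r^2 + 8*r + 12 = (r + 2)*(r + 6)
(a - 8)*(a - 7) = a^2 - 15*a + 56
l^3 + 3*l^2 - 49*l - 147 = (l - 7)*(l + 3)*(l + 7)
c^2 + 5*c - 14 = (c - 2)*(c + 7)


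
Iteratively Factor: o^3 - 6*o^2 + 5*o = (o - 5)*(o^2 - o) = o*(o - 5)*(o - 1)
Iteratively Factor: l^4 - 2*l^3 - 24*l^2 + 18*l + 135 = (l + 3)*(l^3 - 5*l^2 - 9*l + 45) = (l - 3)*(l + 3)*(l^2 - 2*l - 15) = (l - 5)*(l - 3)*(l + 3)*(l + 3)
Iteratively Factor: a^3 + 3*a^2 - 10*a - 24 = (a + 4)*(a^2 - a - 6) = (a - 3)*(a + 4)*(a + 2)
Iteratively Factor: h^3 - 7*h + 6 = (h - 2)*(h^2 + 2*h - 3) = (h - 2)*(h + 3)*(h - 1)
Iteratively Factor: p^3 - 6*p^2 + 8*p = (p - 2)*(p^2 - 4*p) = (p - 4)*(p - 2)*(p)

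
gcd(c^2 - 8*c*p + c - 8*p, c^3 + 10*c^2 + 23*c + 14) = c + 1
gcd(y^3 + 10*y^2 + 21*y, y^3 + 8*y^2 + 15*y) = y^2 + 3*y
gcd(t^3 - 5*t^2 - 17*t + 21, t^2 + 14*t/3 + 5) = t + 3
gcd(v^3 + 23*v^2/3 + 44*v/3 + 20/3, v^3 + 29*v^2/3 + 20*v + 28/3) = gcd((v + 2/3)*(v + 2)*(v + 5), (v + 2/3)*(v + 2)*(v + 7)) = v^2 + 8*v/3 + 4/3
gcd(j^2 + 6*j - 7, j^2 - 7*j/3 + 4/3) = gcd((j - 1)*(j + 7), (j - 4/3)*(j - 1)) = j - 1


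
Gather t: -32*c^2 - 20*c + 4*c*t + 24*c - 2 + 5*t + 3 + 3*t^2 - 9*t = -32*c^2 + 4*c + 3*t^2 + t*(4*c - 4) + 1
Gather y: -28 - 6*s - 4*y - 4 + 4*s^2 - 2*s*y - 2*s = 4*s^2 - 8*s + y*(-2*s - 4) - 32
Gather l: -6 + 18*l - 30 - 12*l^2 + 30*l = -12*l^2 + 48*l - 36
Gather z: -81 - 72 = -153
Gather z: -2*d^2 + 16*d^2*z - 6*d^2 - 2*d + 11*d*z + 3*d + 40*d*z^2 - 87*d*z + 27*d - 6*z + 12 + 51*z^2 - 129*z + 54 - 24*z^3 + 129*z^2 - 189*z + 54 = -8*d^2 + 28*d - 24*z^3 + z^2*(40*d + 180) + z*(16*d^2 - 76*d - 324) + 120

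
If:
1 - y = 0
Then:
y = 1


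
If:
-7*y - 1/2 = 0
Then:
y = -1/14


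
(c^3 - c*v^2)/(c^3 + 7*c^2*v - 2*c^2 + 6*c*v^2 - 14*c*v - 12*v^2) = c*(c - v)/(c^2 + 6*c*v - 2*c - 12*v)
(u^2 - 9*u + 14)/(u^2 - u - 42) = (u - 2)/(u + 6)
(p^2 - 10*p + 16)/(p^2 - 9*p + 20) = (p^2 - 10*p + 16)/(p^2 - 9*p + 20)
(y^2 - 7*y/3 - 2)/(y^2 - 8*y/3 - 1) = (3*y + 2)/(3*y + 1)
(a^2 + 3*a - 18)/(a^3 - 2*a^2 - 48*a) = (a - 3)/(a*(a - 8))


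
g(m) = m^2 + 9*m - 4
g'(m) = 2*m + 9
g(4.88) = 63.73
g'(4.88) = 18.76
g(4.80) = 62.24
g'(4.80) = 18.60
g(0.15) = -2.63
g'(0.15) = 9.30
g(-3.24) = -22.66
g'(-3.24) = 2.52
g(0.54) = 1.15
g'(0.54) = 10.08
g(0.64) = 2.17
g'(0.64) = 10.28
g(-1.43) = -14.83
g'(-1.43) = 6.14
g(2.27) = 21.58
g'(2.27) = 13.54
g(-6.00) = -22.00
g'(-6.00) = -3.00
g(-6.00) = -22.00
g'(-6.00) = -3.00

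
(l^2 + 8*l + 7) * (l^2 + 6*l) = l^4 + 14*l^3 + 55*l^2 + 42*l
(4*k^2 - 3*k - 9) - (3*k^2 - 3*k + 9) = k^2 - 18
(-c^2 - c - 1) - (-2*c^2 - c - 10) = c^2 + 9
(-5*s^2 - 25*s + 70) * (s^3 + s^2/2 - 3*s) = -5*s^5 - 55*s^4/2 + 145*s^3/2 + 110*s^2 - 210*s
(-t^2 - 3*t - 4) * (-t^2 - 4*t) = t^4 + 7*t^3 + 16*t^2 + 16*t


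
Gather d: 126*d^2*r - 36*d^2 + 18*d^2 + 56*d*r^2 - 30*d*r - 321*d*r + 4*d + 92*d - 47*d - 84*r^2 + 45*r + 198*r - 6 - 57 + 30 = d^2*(126*r - 18) + d*(56*r^2 - 351*r + 49) - 84*r^2 + 243*r - 33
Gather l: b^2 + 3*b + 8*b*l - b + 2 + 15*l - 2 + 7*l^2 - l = b^2 + 2*b + 7*l^2 + l*(8*b + 14)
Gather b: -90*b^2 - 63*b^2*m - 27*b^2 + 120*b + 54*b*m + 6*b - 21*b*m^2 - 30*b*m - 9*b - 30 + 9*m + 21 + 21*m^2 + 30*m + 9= b^2*(-63*m - 117) + b*(-21*m^2 + 24*m + 117) + 21*m^2 + 39*m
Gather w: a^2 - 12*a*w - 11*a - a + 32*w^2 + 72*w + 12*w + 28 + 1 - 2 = a^2 - 12*a + 32*w^2 + w*(84 - 12*a) + 27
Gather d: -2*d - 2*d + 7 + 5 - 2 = 10 - 4*d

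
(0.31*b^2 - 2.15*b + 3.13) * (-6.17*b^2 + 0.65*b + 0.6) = -1.9127*b^4 + 13.467*b^3 - 20.5236*b^2 + 0.7445*b + 1.878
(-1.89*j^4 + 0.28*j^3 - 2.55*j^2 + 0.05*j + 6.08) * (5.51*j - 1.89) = -10.4139*j^5 + 5.1149*j^4 - 14.5797*j^3 + 5.095*j^2 + 33.4063*j - 11.4912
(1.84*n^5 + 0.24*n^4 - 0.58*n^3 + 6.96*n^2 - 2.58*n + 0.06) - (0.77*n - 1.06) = 1.84*n^5 + 0.24*n^4 - 0.58*n^3 + 6.96*n^2 - 3.35*n + 1.12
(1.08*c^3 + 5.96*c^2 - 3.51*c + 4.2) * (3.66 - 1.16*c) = -1.2528*c^4 - 2.9608*c^3 + 25.8852*c^2 - 17.7186*c + 15.372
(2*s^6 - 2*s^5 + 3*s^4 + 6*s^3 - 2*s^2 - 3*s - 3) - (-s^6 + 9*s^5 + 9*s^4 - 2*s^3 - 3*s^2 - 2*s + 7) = 3*s^6 - 11*s^5 - 6*s^4 + 8*s^3 + s^2 - s - 10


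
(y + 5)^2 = y^2 + 10*y + 25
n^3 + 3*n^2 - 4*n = n*(n - 1)*(n + 4)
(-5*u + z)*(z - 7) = -5*u*z + 35*u + z^2 - 7*z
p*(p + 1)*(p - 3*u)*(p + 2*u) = p^4 - p^3*u + p^3 - 6*p^2*u^2 - p^2*u - 6*p*u^2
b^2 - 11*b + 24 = (b - 8)*(b - 3)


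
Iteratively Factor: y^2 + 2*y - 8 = (y + 4)*(y - 2)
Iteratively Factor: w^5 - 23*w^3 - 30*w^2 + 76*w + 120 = (w - 5)*(w^4 + 5*w^3 + 2*w^2 - 20*w - 24) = (w - 5)*(w + 2)*(w^3 + 3*w^2 - 4*w - 12) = (w - 5)*(w + 2)^2*(w^2 + w - 6) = (w - 5)*(w - 2)*(w + 2)^2*(w + 3)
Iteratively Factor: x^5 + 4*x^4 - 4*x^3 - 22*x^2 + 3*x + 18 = (x - 2)*(x^4 + 6*x^3 + 8*x^2 - 6*x - 9) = (x - 2)*(x + 3)*(x^3 + 3*x^2 - x - 3) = (x - 2)*(x + 3)^2*(x^2 - 1) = (x - 2)*(x + 1)*(x + 3)^2*(x - 1)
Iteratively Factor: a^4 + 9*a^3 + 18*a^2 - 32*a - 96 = (a - 2)*(a^3 + 11*a^2 + 40*a + 48) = (a - 2)*(a + 4)*(a^2 + 7*a + 12) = (a - 2)*(a + 4)^2*(a + 3)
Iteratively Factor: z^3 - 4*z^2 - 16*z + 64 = (z - 4)*(z^2 - 16) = (z - 4)^2*(z + 4)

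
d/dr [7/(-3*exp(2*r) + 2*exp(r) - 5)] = (42*exp(r) - 14)*exp(r)/(3*exp(2*r) - 2*exp(r) + 5)^2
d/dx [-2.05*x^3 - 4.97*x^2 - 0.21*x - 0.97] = -6.15*x^2 - 9.94*x - 0.21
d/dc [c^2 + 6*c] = 2*c + 6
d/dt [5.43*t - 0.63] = 5.43000000000000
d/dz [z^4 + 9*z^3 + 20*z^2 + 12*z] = 4*z^3 + 27*z^2 + 40*z + 12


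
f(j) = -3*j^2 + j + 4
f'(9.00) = -53.00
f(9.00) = -230.00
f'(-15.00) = 91.00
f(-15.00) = -686.00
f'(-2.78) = 17.68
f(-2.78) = -21.97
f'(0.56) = -2.36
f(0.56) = 3.62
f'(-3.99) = 24.94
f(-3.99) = -47.75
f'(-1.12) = 7.72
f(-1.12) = -0.88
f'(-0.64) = 4.84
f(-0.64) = 2.13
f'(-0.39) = 3.34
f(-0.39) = 3.15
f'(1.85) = -10.10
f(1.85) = -4.42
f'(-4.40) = 27.40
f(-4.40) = -58.48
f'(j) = 1 - 6*j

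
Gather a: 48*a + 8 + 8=48*a + 16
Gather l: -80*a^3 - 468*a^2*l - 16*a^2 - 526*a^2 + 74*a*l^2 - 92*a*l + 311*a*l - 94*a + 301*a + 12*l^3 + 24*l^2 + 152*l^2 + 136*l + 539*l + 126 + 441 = -80*a^3 - 542*a^2 + 207*a + 12*l^3 + l^2*(74*a + 176) + l*(-468*a^2 + 219*a + 675) + 567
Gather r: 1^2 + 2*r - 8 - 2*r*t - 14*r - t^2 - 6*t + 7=r*(-2*t - 12) - t^2 - 6*t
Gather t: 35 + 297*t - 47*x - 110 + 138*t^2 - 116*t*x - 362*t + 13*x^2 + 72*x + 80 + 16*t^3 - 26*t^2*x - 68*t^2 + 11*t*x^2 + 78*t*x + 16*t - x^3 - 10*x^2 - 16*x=16*t^3 + t^2*(70 - 26*x) + t*(11*x^2 - 38*x - 49) - x^3 + 3*x^2 + 9*x + 5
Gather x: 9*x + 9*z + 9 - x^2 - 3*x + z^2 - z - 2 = -x^2 + 6*x + z^2 + 8*z + 7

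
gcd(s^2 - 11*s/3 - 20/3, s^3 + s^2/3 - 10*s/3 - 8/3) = s + 4/3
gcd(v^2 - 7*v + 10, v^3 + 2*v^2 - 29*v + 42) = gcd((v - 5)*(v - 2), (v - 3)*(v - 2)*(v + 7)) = v - 2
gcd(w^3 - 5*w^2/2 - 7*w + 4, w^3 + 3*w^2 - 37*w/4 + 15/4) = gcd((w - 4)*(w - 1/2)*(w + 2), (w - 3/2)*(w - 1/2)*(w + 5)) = w - 1/2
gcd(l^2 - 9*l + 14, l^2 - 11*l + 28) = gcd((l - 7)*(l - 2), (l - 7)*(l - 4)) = l - 7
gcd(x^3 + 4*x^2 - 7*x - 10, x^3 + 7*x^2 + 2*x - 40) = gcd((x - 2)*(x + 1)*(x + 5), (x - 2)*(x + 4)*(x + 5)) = x^2 + 3*x - 10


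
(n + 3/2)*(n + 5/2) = n^2 + 4*n + 15/4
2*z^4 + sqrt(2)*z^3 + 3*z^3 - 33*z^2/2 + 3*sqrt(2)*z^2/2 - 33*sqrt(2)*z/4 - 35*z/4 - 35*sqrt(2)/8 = (z - 5/2)*(z + 7/2)*(sqrt(2)*z + 1)*(sqrt(2)*z + sqrt(2)/2)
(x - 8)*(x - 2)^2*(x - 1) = x^4 - 13*x^3 + 48*x^2 - 68*x + 32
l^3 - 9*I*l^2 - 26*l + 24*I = (l - 4*I)*(l - 3*I)*(l - 2*I)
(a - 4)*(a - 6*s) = a^2 - 6*a*s - 4*a + 24*s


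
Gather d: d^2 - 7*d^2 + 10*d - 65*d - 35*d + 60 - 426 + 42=-6*d^2 - 90*d - 324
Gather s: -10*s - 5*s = -15*s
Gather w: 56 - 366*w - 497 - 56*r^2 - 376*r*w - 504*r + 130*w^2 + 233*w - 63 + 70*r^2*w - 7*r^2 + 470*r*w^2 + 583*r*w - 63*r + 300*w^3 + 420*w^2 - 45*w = -63*r^2 - 567*r + 300*w^3 + w^2*(470*r + 550) + w*(70*r^2 + 207*r - 178) - 504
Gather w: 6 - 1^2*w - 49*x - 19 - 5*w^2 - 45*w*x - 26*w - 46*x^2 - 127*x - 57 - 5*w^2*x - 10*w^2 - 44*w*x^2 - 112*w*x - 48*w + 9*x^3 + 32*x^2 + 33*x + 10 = w^2*(-5*x - 15) + w*(-44*x^2 - 157*x - 75) + 9*x^3 - 14*x^2 - 143*x - 60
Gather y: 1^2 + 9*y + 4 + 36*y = 45*y + 5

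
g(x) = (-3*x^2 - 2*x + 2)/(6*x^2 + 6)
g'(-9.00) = 0.01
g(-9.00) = -0.45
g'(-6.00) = 0.02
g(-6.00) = -0.42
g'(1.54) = -0.19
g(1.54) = -0.41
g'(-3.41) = 0.06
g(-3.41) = -0.34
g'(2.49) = -0.05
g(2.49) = -0.50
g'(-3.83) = 0.04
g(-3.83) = -0.37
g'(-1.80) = 0.21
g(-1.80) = -0.16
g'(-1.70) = 0.23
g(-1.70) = -0.14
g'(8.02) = 0.00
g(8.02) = -0.53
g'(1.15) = -0.34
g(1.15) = -0.31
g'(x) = -12*x*(-3*x^2 - 2*x + 2)/(6*x^2 + 6)^2 + (-6*x - 2)/(6*x^2 + 6)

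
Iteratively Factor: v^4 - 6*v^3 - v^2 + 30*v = (v)*(v^3 - 6*v^2 - v + 30) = v*(v - 3)*(v^2 - 3*v - 10) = v*(v - 5)*(v - 3)*(v + 2)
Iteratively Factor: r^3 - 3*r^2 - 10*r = (r - 5)*(r^2 + 2*r) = (r - 5)*(r + 2)*(r)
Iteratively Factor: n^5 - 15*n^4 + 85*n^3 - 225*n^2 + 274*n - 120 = (n - 5)*(n^4 - 10*n^3 + 35*n^2 - 50*n + 24) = (n - 5)*(n - 4)*(n^3 - 6*n^2 + 11*n - 6) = (n - 5)*(n - 4)*(n - 3)*(n^2 - 3*n + 2) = (n - 5)*(n - 4)*(n - 3)*(n - 2)*(n - 1)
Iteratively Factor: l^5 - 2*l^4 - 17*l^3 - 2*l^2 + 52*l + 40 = (l - 5)*(l^4 + 3*l^3 - 2*l^2 - 12*l - 8) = (l - 5)*(l + 2)*(l^3 + l^2 - 4*l - 4) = (l - 5)*(l + 2)^2*(l^2 - l - 2) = (l - 5)*(l + 1)*(l + 2)^2*(l - 2)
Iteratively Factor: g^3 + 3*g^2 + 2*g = (g + 1)*(g^2 + 2*g) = g*(g + 1)*(g + 2)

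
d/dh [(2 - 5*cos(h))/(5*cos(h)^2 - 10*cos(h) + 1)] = 5*(-5*cos(h)^2 + 4*cos(h) - 3)*sin(h)/(5*sin(h)^2 + 10*cos(h) - 6)^2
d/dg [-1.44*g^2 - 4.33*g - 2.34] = -2.88*g - 4.33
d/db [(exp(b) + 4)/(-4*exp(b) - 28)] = -3*exp(b)/(4*(exp(b) + 7)^2)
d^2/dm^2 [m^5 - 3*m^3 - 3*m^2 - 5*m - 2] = 20*m^3 - 18*m - 6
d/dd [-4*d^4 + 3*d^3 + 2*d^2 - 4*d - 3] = -16*d^3 + 9*d^2 + 4*d - 4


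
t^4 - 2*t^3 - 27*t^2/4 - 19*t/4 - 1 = (t - 4)*(t + 1/2)^2*(t + 1)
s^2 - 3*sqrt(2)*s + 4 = (s - 2*sqrt(2))*(s - sqrt(2))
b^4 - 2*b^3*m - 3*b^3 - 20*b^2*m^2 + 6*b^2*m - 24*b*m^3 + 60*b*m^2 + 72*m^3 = (b - 3)*(b - 6*m)*(b + 2*m)^2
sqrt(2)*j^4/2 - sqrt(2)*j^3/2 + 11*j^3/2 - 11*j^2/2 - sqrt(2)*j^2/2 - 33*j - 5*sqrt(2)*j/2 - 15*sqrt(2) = (j - 3)*(j + sqrt(2)/2)*(j + 5*sqrt(2))*(sqrt(2)*j/2 + sqrt(2))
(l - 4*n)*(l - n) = l^2 - 5*l*n + 4*n^2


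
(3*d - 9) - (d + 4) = 2*d - 13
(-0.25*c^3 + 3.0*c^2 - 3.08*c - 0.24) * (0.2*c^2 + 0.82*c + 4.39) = -0.05*c^5 + 0.395*c^4 + 0.7465*c^3 + 10.5964*c^2 - 13.718*c - 1.0536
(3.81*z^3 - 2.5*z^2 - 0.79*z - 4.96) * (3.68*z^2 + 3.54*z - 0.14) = 14.0208*z^5 + 4.2874*z^4 - 12.2906*z^3 - 20.6994*z^2 - 17.4478*z + 0.6944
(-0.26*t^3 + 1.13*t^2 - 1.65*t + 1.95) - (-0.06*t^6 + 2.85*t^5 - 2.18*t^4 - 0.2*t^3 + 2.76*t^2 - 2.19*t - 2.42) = 0.06*t^6 - 2.85*t^5 + 2.18*t^4 - 0.06*t^3 - 1.63*t^2 + 0.54*t + 4.37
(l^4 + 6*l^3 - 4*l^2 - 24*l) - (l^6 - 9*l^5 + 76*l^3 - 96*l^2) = -l^6 + 9*l^5 + l^4 - 70*l^3 + 92*l^2 - 24*l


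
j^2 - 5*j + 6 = (j - 3)*(j - 2)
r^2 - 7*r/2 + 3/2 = (r - 3)*(r - 1/2)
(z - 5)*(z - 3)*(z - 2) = z^3 - 10*z^2 + 31*z - 30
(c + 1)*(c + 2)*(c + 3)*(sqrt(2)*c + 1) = sqrt(2)*c^4 + c^3 + 6*sqrt(2)*c^3 + 6*c^2 + 11*sqrt(2)*c^2 + 6*sqrt(2)*c + 11*c + 6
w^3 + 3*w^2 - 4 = (w - 1)*(w + 2)^2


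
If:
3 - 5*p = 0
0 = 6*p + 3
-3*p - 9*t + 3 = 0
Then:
No Solution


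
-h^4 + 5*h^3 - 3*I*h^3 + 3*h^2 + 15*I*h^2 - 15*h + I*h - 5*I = (h - 5)*(h + I)*(-I*h + 1)^2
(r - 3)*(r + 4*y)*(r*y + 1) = r^3*y + 4*r^2*y^2 - 3*r^2*y + r^2 - 12*r*y^2 + 4*r*y - 3*r - 12*y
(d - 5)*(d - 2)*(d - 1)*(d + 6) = d^4 - 2*d^3 - 31*d^2 + 92*d - 60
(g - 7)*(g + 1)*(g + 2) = g^3 - 4*g^2 - 19*g - 14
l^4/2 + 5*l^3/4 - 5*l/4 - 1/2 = (l/2 + 1)*(l - 1)*(l + 1/2)*(l + 1)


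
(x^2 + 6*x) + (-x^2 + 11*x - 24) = 17*x - 24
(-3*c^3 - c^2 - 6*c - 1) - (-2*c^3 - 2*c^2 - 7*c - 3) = -c^3 + c^2 + c + 2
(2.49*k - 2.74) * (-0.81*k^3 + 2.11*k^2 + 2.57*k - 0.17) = -2.0169*k^4 + 7.4733*k^3 + 0.6179*k^2 - 7.4651*k + 0.4658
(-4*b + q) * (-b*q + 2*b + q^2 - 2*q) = 4*b^2*q - 8*b^2 - 5*b*q^2 + 10*b*q + q^3 - 2*q^2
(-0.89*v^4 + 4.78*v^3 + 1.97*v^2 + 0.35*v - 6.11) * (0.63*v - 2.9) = -0.5607*v^5 + 5.5924*v^4 - 12.6209*v^3 - 5.4925*v^2 - 4.8643*v + 17.719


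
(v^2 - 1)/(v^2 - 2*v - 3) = (v - 1)/(v - 3)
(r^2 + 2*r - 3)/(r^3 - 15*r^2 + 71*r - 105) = (r^2 + 2*r - 3)/(r^3 - 15*r^2 + 71*r - 105)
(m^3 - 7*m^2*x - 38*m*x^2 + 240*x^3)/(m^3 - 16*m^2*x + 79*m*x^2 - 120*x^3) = (-m - 6*x)/(-m + 3*x)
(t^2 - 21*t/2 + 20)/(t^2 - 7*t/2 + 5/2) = (t - 8)/(t - 1)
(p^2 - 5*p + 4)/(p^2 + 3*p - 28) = (p - 1)/(p + 7)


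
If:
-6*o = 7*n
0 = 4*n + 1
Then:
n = -1/4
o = 7/24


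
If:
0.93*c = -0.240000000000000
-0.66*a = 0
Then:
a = 0.00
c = -0.26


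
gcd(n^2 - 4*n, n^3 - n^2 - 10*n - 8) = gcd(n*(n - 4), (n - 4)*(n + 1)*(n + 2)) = n - 4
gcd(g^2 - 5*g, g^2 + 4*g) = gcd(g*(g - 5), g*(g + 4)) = g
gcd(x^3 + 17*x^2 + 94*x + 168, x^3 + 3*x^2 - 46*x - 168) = x^2 + 10*x + 24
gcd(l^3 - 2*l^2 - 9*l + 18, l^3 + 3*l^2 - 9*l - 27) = l^2 - 9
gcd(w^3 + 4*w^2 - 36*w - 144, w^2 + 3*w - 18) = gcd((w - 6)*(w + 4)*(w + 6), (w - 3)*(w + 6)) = w + 6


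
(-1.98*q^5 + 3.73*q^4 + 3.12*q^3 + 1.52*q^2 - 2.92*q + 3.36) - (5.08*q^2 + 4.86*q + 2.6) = -1.98*q^5 + 3.73*q^4 + 3.12*q^3 - 3.56*q^2 - 7.78*q + 0.76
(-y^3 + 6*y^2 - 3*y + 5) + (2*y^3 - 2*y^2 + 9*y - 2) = y^3 + 4*y^2 + 6*y + 3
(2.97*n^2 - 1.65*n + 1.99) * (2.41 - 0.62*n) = -1.8414*n^3 + 8.1807*n^2 - 5.2103*n + 4.7959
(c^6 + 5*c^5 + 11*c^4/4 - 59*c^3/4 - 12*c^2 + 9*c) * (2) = 2*c^6 + 10*c^5 + 11*c^4/2 - 59*c^3/2 - 24*c^2 + 18*c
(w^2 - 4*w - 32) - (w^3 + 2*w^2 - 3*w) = -w^3 - w^2 - w - 32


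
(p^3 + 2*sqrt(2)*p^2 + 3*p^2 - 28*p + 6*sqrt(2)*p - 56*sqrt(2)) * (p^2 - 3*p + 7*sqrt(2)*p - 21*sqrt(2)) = p^5 + 9*sqrt(2)*p^4 - 9*p^3 - 333*sqrt(2)*p^2 + 84*p^2 - 1036*p + 756*sqrt(2)*p + 2352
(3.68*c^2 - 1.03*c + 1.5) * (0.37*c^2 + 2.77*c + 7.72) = 1.3616*c^4 + 9.8125*c^3 + 26.1115*c^2 - 3.7966*c + 11.58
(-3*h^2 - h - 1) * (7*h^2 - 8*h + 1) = -21*h^4 + 17*h^3 - 2*h^2 + 7*h - 1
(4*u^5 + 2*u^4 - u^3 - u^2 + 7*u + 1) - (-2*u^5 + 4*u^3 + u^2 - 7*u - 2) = 6*u^5 + 2*u^4 - 5*u^3 - 2*u^2 + 14*u + 3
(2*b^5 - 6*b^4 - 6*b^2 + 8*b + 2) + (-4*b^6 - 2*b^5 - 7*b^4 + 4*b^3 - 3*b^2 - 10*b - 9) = -4*b^6 - 13*b^4 + 4*b^3 - 9*b^2 - 2*b - 7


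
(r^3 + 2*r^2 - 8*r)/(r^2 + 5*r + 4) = r*(r - 2)/(r + 1)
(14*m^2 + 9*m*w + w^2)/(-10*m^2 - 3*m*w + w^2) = (7*m + w)/(-5*m + w)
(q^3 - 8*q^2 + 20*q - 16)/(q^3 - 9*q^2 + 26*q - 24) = (q - 2)/(q - 3)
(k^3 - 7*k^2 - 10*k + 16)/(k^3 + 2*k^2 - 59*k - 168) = (k^2 + k - 2)/(k^2 + 10*k + 21)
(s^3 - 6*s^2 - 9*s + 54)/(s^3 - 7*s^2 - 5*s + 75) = (s^2 - 9*s + 18)/(s^2 - 10*s + 25)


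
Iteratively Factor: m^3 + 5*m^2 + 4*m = (m + 1)*(m^2 + 4*m) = (m + 1)*(m + 4)*(m)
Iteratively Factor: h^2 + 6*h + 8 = (h + 2)*(h + 4)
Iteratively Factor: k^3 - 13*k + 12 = (k - 3)*(k^2 + 3*k - 4) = (k - 3)*(k + 4)*(k - 1)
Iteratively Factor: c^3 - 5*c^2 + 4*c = (c - 1)*(c^2 - 4*c) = c*(c - 1)*(c - 4)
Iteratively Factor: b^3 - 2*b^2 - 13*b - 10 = (b + 1)*(b^2 - 3*b - 10) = (b - 5)*(b + 1)*(b + 2)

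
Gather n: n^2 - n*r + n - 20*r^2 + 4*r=n^2 + n*(1 - r) - 20*r^2 + 4*r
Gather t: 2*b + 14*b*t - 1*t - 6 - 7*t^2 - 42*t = 2*b - 7*t^2 + t*(14*b - 43) - 6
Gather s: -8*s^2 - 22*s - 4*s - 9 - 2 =-8*s^2 - 26*s - 11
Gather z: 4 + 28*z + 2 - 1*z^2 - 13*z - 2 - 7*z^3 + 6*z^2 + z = -7*z^3 + 5*z^2 + 16*z + 4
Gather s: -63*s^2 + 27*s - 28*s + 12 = -63*s^2 - s + 12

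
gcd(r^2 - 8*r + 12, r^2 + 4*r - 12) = r - 2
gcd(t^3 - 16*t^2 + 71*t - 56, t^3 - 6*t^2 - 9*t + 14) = t^2 - 8*t + 7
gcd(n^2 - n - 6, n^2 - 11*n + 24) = n - 3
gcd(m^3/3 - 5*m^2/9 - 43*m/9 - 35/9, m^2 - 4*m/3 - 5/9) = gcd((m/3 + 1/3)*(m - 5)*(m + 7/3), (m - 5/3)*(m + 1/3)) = 1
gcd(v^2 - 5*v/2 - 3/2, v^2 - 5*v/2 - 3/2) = v^2 - 5*v/2 - 3/2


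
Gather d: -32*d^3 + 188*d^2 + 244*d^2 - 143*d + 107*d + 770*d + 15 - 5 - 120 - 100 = -32*d^3 + 432*d^2 + 734*d - 210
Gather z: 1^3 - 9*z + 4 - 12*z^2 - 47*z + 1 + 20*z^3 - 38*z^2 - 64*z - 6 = 20*z^3 - 50*z^2 - 120*z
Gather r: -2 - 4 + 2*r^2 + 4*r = 2*r^2 + 4*r - 6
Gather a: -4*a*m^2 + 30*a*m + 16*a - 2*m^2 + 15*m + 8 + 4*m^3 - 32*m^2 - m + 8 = a*(-4*m^2 + 30*m + 16) + 4*m^3 - 34*m^2 + 14*m + 16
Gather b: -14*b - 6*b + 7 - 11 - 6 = -20*b - 10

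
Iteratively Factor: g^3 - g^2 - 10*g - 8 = (g - 4)*(g^2 + 3*g + 2) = (g - 4)*(g + 2)*(g + 1)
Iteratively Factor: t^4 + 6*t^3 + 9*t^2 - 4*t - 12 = (t + 2)*(t^3 + 4*t^2 + t - 6) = (t + 2)^2*(t^2 + 2*t - 3) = (t + 2)^2*(t + 3)*(t - 1)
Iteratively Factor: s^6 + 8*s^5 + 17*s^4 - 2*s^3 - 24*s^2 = (s + 4)*(s^5 + 4*s^4 + s^3 - 6*s^2) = (s - 1)*(s + 4)*(s^4 + 5*s^3 + 6*s^2) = (s - 1)*(s + 2)*(s + 4)*(s^3 + 3*s^2) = s*(s - 1)*(s + 2)*(s + 4)*(s^2 + 3*s) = s*(s - 1)*(s + 2)*(s + 3)*(s + 4)*(s)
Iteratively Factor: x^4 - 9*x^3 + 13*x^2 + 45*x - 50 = (x - 5)*(x^3 - 4*x^2 - 7*x + 10) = (x - 5)^2*(x^2 + x - 2) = (x - 5)^2*(x - 1)*(x + 2)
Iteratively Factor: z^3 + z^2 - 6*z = (z - 2)*(z^2 + 3*z) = (z - 2)*(z + 3)*(z)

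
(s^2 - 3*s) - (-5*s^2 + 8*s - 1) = 6*s^2 - 11*s + 1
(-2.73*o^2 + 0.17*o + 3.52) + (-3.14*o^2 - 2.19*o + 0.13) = -5.87*o^2 - 2.02*o + 3.65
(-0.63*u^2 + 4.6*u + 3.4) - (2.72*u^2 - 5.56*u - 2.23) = -3.35*u^2 + 10.16*u + 5.63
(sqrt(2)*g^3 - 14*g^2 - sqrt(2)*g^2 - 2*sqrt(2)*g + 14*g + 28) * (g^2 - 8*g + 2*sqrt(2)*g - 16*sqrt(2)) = sqrt(2)*g^5 - 9*sqrt(2)*g^4 - 10*g^4 - 22*sqrt(2)*g^3 + 90*g^3 - 60*g^2 + 268*sqrt(2)*g^2 - 168*sqrt(2)*g - 160*g - 448*sqrt(2)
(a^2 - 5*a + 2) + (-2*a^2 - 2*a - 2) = -a^2 - 7*a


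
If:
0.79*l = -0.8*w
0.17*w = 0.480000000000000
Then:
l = -2.86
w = 2.82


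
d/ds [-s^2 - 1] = -2*s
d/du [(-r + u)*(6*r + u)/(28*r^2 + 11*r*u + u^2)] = 2*r*(103*r^2 + 34*r*u + 3*u^2)/(784*r^4 + 616*r^3*u + 177*r^2*u^2 + 22*r*u^3 + u^4)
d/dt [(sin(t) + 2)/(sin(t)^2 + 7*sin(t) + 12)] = (-4*sin(t) + cos(t)^2 - 3)*cos(t)/(sin(t)^2 + 7*sin(t) + 12)^2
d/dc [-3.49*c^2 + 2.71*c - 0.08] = 2.71 - 6.98*c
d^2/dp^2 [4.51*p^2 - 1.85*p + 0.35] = 9.02000000000000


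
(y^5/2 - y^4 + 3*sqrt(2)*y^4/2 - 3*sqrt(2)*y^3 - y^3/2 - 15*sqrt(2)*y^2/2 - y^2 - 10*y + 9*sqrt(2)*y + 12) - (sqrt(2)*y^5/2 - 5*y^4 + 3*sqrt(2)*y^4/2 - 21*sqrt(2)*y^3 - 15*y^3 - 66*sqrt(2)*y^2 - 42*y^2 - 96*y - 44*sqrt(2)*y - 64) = -sqrt(2)*y^5/2 + y^5/2 + 4*y^4 + 29*y^3/2 + 18*sqrt(2)*y^3 + 41*y^2 + 117*sqrt(2)*y^2/2 + 53*sqrt(2)*y + 86*y + 76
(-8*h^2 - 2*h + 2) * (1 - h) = 8*h^3 - 6*h^2 - 4*h + 2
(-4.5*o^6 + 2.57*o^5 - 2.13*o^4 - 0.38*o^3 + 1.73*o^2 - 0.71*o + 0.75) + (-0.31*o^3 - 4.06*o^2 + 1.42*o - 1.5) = -4.5*o^6 + 2.57*o^5 - 2.13*o^4 - 0.69*o^3 - 2.33*o^2 + 0.71*o - 0.75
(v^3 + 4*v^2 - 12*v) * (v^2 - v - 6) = v^5 + 3*v^4 - 22*v^3 - 12*v^2 + 72*v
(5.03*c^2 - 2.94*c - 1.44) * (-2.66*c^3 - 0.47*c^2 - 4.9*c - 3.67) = -13.3798*c^5 + 5.4563*c^4 - 19.4348*c^3 - 3.3773*c^2 + 17.8458*c + 5.2848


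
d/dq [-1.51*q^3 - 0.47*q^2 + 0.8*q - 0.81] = -4.53*q^2 - 0.94*q + 0.8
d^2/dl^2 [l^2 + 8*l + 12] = 2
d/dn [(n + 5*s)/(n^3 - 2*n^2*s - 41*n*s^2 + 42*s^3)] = (n^3 - 2*n^2*s - 41*n*s^2 + 42*s^3 + (n + 5*s)*(-3*n^2 + 4*n*s + 41*s^2))/(n^3 - 2*n^2*s - 41*n*s^2 + 42*s^3)^2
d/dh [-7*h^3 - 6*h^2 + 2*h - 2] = -21*h^2 - 12*h + 2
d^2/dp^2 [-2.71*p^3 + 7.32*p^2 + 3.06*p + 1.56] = 14.64 - 16.26*p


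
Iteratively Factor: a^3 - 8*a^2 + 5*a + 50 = (a - 5)*(a^2 - 3*a - 10) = (a - 5)*(a + 2)*(a - 5)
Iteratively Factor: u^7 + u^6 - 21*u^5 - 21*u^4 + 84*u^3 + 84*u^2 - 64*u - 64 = (u + 1)*(u^6 - 21*u^4 + 84*u^2 - 64) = (u - 4)*(u + 1)*(u^5 + 4*u^4 - 5*u^3 - 20*u^2 + 4*u + 16) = (u - 4)*(u + 1)*(u + 4)*(u^4 - 5*u^2 + 4) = (u - 4)*(u - 2)*(u + 1)*(u + 4)*(u^3 + 2*u^2 - u - 2) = (u - 4)*(u - 2)*(u - 1)*(u + 1)*(u + 4)*(u^2 + 3*u + 2) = (u - 4)*(u - 2)*(u - 1)*(u + 1)*(u + 2)*(u + 4)*(u + 1)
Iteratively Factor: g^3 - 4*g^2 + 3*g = (g - 3)*(g^2 - g) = g*(g - 3)*(g - 1)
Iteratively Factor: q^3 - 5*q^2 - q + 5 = (q - 1)*(q^2 - 4*q - 5) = (q - 1)*(q + 1)*(q - 5)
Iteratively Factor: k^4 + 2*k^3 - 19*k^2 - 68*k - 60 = (k + 3)*(k^3 - k^2 - 16*k - 20) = (k + 2)*(k + 3)*(k^2 - 3*k - 10) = (k - 5)*(k + 2)*(k + 3)*(k + 2)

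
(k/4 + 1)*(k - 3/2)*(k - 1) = k^3/4 + 3*k^2/8 - 17*k/8 + 3/2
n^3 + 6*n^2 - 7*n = n*(n - 1)*(n + 7)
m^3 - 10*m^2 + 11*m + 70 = (m - 7)*(m - 5)*(m + 2)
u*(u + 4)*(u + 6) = u^3 + 10*u^2 + 24*u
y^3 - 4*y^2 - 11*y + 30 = (y - 5)*(y - 2)*(y + 3)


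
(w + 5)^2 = w^2 + 10*w + 25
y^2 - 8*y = y*(y - 8)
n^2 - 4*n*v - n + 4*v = (n - 1)*(n - 4*v)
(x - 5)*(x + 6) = x^2 + x - 30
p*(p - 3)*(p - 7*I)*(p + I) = p^4 - 3*p^3 - 6*I*p^3 + 7*p^2 + 18*I*p^2 - 21*p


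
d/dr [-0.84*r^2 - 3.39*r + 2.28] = -1.68*r - 3.39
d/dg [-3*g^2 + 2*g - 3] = 2 - 6*g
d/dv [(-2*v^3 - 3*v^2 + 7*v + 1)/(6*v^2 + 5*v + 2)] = (-12*v^4 - 20*v^3 - 69*v^2 - 24*v + 9)/(36*v^4 + 60*v^3 + 49*v^2 + 20*v + 4)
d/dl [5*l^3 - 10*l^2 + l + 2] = 15*l^2 - 20*l + 1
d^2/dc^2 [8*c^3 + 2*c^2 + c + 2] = 48*c + 4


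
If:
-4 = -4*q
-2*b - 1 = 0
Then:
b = -1/2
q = 1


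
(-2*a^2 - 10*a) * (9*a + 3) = -18*a^3 - 96*a^2 - 30*a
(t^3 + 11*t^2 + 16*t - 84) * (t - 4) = t^4 + 7*t^3 - 28*t^2 - 148*t + 336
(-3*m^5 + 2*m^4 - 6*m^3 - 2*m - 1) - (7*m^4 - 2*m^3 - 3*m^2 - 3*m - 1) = -3*m^5 - 5*m^4 - 4*m^3 + 3*m^2 + m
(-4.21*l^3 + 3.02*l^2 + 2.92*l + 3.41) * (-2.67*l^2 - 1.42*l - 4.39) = 11.2407*l^5 - 2.0852*l^4 + 6.3971*l^3 - 26.5089*l^2 - 17.661*l - 14.9699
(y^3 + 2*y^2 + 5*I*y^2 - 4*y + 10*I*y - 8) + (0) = y^3 + 2*y^2 + 5*I*y^2 - 4*y + 10*I*y - 8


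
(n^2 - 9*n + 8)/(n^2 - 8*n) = (n - 1)/n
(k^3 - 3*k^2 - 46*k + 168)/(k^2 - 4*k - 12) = (k^2 + 3*k - 28)/(k + 2)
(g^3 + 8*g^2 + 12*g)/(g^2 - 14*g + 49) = g*(g^2 + 8*g + 12)/(g^2 - 14*g + 49)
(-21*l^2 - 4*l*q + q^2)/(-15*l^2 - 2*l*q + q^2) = (-7*l + q)/(-5*l + q)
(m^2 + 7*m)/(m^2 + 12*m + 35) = m/(m + 5)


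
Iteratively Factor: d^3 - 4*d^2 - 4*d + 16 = (d - 4)*(d^2 - 4) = (d - 4)*(d - 2)*(d + 2)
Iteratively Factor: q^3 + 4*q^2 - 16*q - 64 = (q - 4)*(q^2 + 8*q + 16) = (q - 4)*(q + 4)*(q + 4)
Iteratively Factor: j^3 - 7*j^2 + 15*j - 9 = (j - 3)*(j^2 - 4*j + 3) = (j - 3)*(j - 1)*(j - 3)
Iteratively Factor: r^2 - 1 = (r - 1)*(r + 1)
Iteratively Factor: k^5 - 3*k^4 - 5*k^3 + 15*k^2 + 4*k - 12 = (k - 2)*(k^4 - k^3 - 7*k^2 + k + 6) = (k - 2)*(k + 1)*(k^3 - 2*k^2 - 5*k + 6) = (k - 2)*(k - 1)*(k + 1)*(k^2 - k - 6) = (k - 2)*(k - 1)*(k + 1)*(k + 2)*(k - 3)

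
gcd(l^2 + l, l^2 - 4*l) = l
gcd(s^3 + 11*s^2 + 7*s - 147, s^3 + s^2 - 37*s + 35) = s + 7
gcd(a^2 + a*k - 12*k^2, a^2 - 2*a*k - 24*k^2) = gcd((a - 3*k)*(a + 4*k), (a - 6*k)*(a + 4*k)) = a + 4*k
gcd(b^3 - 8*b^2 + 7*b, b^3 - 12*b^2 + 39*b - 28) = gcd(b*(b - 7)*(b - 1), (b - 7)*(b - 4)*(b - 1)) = b^2 - 8*b + 7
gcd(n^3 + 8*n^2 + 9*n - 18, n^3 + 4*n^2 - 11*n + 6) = n^2 + 5*n - 6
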